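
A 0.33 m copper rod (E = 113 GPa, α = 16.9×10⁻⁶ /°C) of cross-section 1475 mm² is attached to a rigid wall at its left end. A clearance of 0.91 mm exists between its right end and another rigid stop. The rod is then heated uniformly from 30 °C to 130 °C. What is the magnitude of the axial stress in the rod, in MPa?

σ ≈ 0 MPa

Unrestrained expansion: δ_free = αΔT L = 16.9×10⁻⁶ × 100 × 330 = 0.5577 mm.
This is smaller than the 0.91 mm clearance, so the rod expands freely without reaching the stop — the stress is zero.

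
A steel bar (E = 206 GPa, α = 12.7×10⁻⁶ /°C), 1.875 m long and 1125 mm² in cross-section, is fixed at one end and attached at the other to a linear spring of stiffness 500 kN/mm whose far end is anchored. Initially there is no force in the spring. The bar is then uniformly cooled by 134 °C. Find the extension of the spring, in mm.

δ ≈ 0.632 mm

Free thermal contraction: δ_free = αΔT L = 12.7×10⁻⁶ × 134 × 1875 = 3.191 mm.
With a force P in the spring, the elastic change of the bar is PL/(AE) and that of the spring is P/k; compatibility requires their sum to equal δ_free.
P [ L/(AE) + 1/k ] = δ_free → P [ 1875/(1125×206×10³) + 1/(500×10³) ] = 3.191.
P = 3.191 / 1.009×10⁻⁵ = 316200 N.
Spring extension = P/k = 316200/(500×10³) = 0.6324 mm.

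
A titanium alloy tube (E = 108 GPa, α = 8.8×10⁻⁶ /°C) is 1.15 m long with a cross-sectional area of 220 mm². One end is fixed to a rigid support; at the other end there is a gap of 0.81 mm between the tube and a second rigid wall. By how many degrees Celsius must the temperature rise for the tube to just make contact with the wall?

ΔT ≈ 80 °C

The gap closes when αΔT L = 0.81 mm, since the tube is still unstressed at that instant.
ΔT = 0.81 / (8.8×10⁻⁶ × 1150) = 80.04 °C.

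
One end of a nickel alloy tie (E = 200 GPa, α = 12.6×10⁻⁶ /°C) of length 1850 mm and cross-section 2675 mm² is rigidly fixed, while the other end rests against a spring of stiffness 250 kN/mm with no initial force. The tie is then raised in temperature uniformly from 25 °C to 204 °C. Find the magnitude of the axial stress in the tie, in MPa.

σ ≈ 209 MPa (compressive)

The unrestrained thermal change is αΔT L = 12.6×10⁻⁶ × 179 × 1850 = 4.172 mm.
Let P be the compressive force at the spring. The tie shortens elastically by PL/(AE) and the spring compresses by P/k; together these equal δ_free.
So P = δ_free / [L/(AE) + 1/k] = 4.172 / [ 1850/(2675×200×10³) + 1/(250×10³) ].
P = 4.172 / 7.458×10⁻⁶ = 559500 N.
σ = P/A = 559500/2675 = 209.1 MPa.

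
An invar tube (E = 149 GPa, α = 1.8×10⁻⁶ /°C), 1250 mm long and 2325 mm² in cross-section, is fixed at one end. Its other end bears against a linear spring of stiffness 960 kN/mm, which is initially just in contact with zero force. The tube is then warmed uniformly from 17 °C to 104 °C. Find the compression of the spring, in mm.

The unrestrained thermal change is αΔT L = 1.8×10⁻⁶ × 87 × 1250 = 0.1957 mm.
Let P be the compressive force at the spring. The tube shortens elastically by PL/(AE) and the spring compresses by P/k; together these equal δ_free.
P [ L/(AE) + 1/k ] = δ_free → P [ 1250/(2325×149×10³) + 1/(960×10³) ] = 0.1957.
P = 0.1957 / 4.65×10⁻⁶ = 42100 N.
Spring compression = P/k = 42100/(960×10³) = 0.04385 mm.

δ ≈ 0.0439 mm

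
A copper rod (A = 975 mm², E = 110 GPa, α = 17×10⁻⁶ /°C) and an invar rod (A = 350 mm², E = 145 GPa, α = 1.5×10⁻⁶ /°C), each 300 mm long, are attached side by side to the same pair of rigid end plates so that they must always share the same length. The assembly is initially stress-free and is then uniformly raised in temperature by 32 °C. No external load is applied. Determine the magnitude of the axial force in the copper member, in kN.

P ≈ 17.1 kN (compressive in the copper)

Equilibrium of a rigid end plate with no external load gives equal and opposite internal forces ±P in the two members. Since α_{copper} > α_{invar}, heating drives the copper into compression and the invar into tension.
Compatibility of the two members (thermal + elastic change equal): (α₁ − α₂)ΔT = P·[1/(A₁E₁) + 1/(A₂E₂)].
|α₁ − α₂|·ΔT = 15.5×10⁻⁶ × 32 = 0.000496.
1/(A₁E₁) + 1/(A₂E₂) = 1/(975×110×10³) + 1/(350×145×10³) = 2.903×10⁻⁸ N⁻¹.
P = 0.000496 / 2.903×10⁻⁸ = 17090 N = 17.09 kN.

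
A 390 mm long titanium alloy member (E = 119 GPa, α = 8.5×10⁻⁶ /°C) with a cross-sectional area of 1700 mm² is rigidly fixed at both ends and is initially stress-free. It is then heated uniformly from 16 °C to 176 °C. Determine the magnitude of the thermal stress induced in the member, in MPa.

σ ≈ 162 MPa (compressive)

With length fixed, the mechanical strain must cancel the thermal strain αΔT = 8.5×10⁻⁶ × 160 = 1360×10⁻⁶.
σ = EαΔT = 119×10³ × 8.5×10⁻⁶ × 160 = 161.8 MPa (compressive; the member is trying to expand).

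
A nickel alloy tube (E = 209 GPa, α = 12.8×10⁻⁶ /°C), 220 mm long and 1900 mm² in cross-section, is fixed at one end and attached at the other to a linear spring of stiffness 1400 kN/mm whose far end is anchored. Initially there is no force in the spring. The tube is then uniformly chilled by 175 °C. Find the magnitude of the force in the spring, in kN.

If the spring were absent the tube would shorten by αΔT L = 12.8×10⁻⁶ × 175 × 220 = 0.4928 mm.
With a force P in the spring, the elastic change of the tube is PL/(AE) and that of the spring is P/k; compatibility requires their sum to equal δ_free.
So P = δ_free / [L/(AE) + 1/k] = 0.4928 / [ 220/(1900×209×10³) + 1/(1400×10³) ].
P = 0.4928 / 1.268×10⁻⁶ = 388600 N.

P ≈ 389 kN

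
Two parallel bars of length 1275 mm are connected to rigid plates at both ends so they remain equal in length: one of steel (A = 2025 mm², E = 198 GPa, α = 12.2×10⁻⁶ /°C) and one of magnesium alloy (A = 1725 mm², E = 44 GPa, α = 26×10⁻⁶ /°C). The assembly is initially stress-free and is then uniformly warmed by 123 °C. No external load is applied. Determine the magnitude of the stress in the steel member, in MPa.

σ ≈ 53.5 MPa (tensile)

Equilibrium of a rigid end plate with no external load gives equal and opposite internal forces ±P in the two members. Since α_{magnesium alloy} > α_{steel}, heating drives the magnesium alloy into compression and the steel into tension.
Setting the final lengths equal and cancelling L: (α₁ − α₂)ΔT = P/(A₁E₁) + P/(A₂E₂).
|α₁ − α₂|·ΔT = 13.8×10⁻⁶ × 123 = 0.001697.
1/(A₁E₁) + 1/(A₂E₂) = 1/(2025×198×10³) + 1/(1725×44×10³) = 1.567×10⁻⁸ N⁻¹.
P = 0.001697 / 1.567×10⁻⁸ = 108300 N = 108.3 kN.
σ_{steel} = P/A₁ = 108300/2025 = 53.49 MPa, tensile.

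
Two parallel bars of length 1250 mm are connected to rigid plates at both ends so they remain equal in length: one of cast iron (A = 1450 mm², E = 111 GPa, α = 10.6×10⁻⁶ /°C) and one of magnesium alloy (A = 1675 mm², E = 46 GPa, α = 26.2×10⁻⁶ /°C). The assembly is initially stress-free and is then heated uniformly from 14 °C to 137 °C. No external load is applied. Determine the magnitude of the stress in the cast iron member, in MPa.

σ ≈ 69 MPa (tensile)

Both members must finish at the same length. With the larger α, the magnesium alloy tends to over-expand; the plates restrain it, putting the magnesium alloy in compression and the cast iron in tension. With no external load the two internal forces are equal and opposite, magnitude P.
Setting the final lengths equal and cancelling L: (α₁ − α₂)ΔT = P/(A₁E₁) + P/(A₂E₂).
|α₁ − α₂|·ΔT = 15.6×10⁻⁶ × 123 = 0.001919.
1/(A₁E₁) + 1/(A₂E₂) = 1/(1450×111×10³) + 1/(1675×46×10³) = 1.919×10⁻⁸ N⁻¹.
P = 0.001919 / 1.919×10⁻⁸ = 99980 N = 99.98 kN.
σ_{cast iron} = P/A₁ = 99980/1450 = 68.95 MPa, tensile.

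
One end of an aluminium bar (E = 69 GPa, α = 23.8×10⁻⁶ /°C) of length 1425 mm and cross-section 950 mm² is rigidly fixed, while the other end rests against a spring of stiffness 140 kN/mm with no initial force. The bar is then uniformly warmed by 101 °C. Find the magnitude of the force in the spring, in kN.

P ≈ 119 kN

Free thermal expansion: δ_free = αΔT L = 23.8×10⁻⁶ × 101 × 1425 = 3.425 mm.
Let P be the compressive force at the spring. The bar shortens elastically by PL/(AE) and the spring compresses by P/k; together these equal δ_free.
P [ L/(AE) + 1/k ] = δ_free → P [ 1425/(950×69×10³) + 1/(140×10³) ] = 3.425.
P = 3.425 / 2.888×10⁻⁵ = 118600 N.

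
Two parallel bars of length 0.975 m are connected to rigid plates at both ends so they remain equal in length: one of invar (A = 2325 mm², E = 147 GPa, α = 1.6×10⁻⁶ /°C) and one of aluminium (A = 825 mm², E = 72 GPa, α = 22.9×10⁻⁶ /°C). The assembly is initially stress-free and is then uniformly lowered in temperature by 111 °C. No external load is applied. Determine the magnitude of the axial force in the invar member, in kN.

P ≈ 120 kN (compressive in the invar)

Both members must finish at the same length. With the larger α, the aluminium tends to over-contract; the plates restrain it, putting the aluminium in tension and the invar in compression. With no external load the two internal forces are equal and opposite, magnitude P.
Equating the net (thermal + elastic) strains gives |α₁ − α₂|·ΔT = P·[1/(A₁E₁) + 1/(A₂E₂)].
|α₁ − α₂|·ΔT = 21.3×10⁻⁶ × 111 = 0.002364.
1/(A₁E₁) + 1/(A₂E₂) = 1/(2325×147×10³) + 1/(825×72×10³) = 1.976×10⁻⁸ N⁻¹.
P = 0.002364 / 1.976×10⁻⁸ = 119600 N = 119.6 kN.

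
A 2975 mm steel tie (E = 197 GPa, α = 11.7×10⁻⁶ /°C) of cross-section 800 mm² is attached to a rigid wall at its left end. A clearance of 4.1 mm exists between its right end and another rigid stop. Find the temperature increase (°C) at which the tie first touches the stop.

Contact occurs when the free expansion equals the gap: αΔT L = 4.1 mm.
So ΔT = g/(αL) = 4.1/(11.7×10⁻⁶ × 2975) = 117.8 °C.

ΔT ≈ 118 °C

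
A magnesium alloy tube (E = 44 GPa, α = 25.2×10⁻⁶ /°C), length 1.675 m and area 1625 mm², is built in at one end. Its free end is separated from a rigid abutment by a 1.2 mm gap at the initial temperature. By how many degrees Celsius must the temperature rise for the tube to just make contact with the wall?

ΔT ≈ 28.4 °C

Contact occurs when the free expansion equals the gap: αΔT L = 1.2 mm.
ΔT = 1.2 / (25.2×10⁻⁶ × 1675) = 28.43 °C.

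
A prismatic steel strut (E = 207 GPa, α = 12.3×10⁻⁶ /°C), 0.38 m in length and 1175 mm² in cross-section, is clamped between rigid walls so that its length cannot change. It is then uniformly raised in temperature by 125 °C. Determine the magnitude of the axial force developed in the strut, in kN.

P ≈ 374 kN (compressive)

Full restraint means ε = 0, so the stress is σ = EαΔT = 207×10³ × 12.3×10⁻⁶ × 125 = 318.3 MPa.
Axial force P = σA = 318.3 × 1175 = 374000 N = 374 kN, compressive.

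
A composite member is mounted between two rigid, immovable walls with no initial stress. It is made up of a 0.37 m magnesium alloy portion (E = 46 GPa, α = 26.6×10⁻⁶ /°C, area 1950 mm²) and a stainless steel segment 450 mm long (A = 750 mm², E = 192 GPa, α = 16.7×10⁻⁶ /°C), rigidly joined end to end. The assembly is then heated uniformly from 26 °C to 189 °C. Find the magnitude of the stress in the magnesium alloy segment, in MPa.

σ ≈ 200 MPa (compressive)

Free thermal expansion of the whole bar: Σ αᵢΔT Lᵢ = 26.6×10⁻⁶×163×370 + 16.7×10⁻⁶×163×450 = 2.829 mm.
The walls prevent any net length change, so an axial force P (same in every segment) develops. Compatibility: P · Σ Lᵢ/(AᵢEᵢ) = δ_free.
Σ Lᵢ/(AᵢEᵢ) = 370/(1950×46×10³) + 450/(750×192×10³) = 7.25×10⁻⁶ mm/N.
P = 2.829 / 7.25×10⁻⁶ = 390200 N = 390.2 kN, compressive.
σ_{magnesium alloy} = P / A = 390200 / 1950 = 200.1 MPa.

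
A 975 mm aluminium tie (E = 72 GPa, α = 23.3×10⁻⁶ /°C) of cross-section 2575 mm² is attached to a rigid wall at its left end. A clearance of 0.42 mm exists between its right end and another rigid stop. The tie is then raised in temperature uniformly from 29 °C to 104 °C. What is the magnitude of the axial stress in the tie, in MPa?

If the wall were absent the tie would grow by αΔT L = 23.3×10⁻⁶ × 75 × 975 = 1.704 mm.
After closing the 0.42 mm clearance, 1.704 − 0.42 = 1.284 mm of expansion remains to be suppressed by the wall.
That suppressed elongation corresponds to σ = E·Δ/L = 72×10³ × 1.284/975 = 94.8 MPa.

σ ≈ 94.8 MPa (compressive)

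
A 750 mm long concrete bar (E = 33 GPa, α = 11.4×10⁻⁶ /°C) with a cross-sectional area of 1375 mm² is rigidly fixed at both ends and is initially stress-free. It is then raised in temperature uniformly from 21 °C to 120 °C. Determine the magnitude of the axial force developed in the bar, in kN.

Full restraint means ε = 0, so the stress is σ = EαΔT = 33×10³ × 11.4×10⁻⁶ × 99 = 37.24 MPa.
P = AEαΔT = 1375 × 33×10³ × 11.4×10⁻⁶ × 99 = 51.21 kN (compressive).

P ≈ 51.2 kN (compressive)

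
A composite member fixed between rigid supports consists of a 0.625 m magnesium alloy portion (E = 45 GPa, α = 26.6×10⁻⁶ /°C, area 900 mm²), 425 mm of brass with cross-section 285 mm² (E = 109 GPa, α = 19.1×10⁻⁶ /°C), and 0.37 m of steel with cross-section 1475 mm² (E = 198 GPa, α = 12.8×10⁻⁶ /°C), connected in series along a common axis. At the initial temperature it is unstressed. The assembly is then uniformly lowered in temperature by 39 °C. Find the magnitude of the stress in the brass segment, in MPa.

σ ≈ 133 MPa (tensile)

Free thermal contraction of the whole bar: Σ αᵢΔT Lᵢ = 26.6×10⁻⁶×39×625 + 19.1×10⁻⁶×39×425 + 12.8×10⁻⁶×39×370 = 1.15 mm.
The walls prevent any net length change, so an axial force P (same in every segment) develops. Compatibility: P · Σ Lᵢ/(AᵢEᵢ) = δ_free.
The series flexibility is Σ Lᵢ/(AᵢEᵢ) = 625/(900×45×10³) + 425/(285×109×10³) + 370/(1475×198×10³) = 3.038×10⁻⁵ mm/N.
So P = 1.15 / 3.038×10⁻⁵ = 37.84 kN, tensile.
σ_{brass} = P / A = 37840 / 285 = 132.8 MPa.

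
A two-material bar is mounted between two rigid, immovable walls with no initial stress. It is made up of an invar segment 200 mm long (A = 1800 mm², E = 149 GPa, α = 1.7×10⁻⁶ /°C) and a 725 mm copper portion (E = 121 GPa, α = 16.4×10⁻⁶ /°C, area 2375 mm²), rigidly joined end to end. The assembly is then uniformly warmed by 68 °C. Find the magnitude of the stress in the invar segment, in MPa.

With the walls removed the bar would change length by δ_free = Σ αᵢΔT Lᵢ = 1.7×10⁻⁶×68×200 + 16.4×10⁻⁶×68×725 = 0.8316 mm.
Since the ends are fixed, an axial force P builds up, equal in every segment, with P · Σ Lᵢ/(AᵢEᵢ) = δ_free.
Σ Lᵢ/(AᵢEᵢ) = 200/(1800×149×10³) + 725/(2375×121×10³) = 3.269×10⁻⁶ mm/N.
P = 0.8316 / 3.269×10⁻⁶ = 254400 N = 254.4 kN, compressive.
σ_{invar} = P / A = 254400 / 1800 = 141.4 MPa.

σ ≈ 141 MPa (compressive)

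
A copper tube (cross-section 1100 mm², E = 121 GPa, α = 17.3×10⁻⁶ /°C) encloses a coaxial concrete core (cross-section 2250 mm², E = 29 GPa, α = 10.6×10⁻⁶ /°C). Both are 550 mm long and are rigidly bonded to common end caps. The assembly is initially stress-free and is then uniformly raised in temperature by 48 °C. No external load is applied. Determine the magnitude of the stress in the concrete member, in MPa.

σ ≈ 6.26 MPa (tensile)

Equilibrium of a rigid end plate with no external load gives equal and opposite internal forces ±P in the two members. Since α_{copper} > α_{concrete}, heating drives the copper into compression and the concrete into tension.
Compatibility of the two members (thermal + elastic change equal): (α₁ − α₂)ΔT = P·[1/(A₁E₁) + 1/(A₂E₂)].
|α₁ − α₂|·ΔT = 6.7×10⁻⁶ × 48 = 0.0003216.
1/(A₁E₁) + 1/(A₂E₂) = 1/(1100×121×10³) + 1/(2250×29×10³) = 2.284×10⁻⁸ N⁻¹.
P = 0.0003216 / 2.284×10⁻⁸ = 14080 N = 14.08 kN.
σ_{concrete} = P/A₂ = 14080/2250 = 6.258 MPa, tensile.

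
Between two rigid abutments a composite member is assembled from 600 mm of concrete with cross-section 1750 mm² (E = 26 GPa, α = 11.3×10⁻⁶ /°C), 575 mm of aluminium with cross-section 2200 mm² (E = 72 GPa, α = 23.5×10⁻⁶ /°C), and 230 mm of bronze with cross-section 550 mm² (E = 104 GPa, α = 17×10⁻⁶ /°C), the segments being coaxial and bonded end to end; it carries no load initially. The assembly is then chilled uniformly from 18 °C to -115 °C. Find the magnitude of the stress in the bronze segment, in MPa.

σ ≈ 281 MPa (tensile)

If the supports were absent, the total length change would be Σ αᵢΔT Lᵢ = 11.3×10⁻⁶×133×600 + 23.5×10⁻⁶×133×575 + 17×10⁻⁶×133×230 = 3.219 mm.
The walls prevent any net length change, so an axial force P (same in every segment) develops. Compatibility: P · Σ Lᵢ/(AᵢEᵢ) = δ_free.
The series flexibility is Σ Lᵢ/(AᵢEᵢ) = 600/(1750×26×10³) + 575/(2200×72×10³) + 230/(550×104×10³) = 2.084×10⁻⁵ mm/N.
P = 3.219 / 2.084×10⁻⁵ = 154500 N = 154.5 kN, tensile.
σ_{bronze} = P / A = 154500 / 550 = 280.9 MPa.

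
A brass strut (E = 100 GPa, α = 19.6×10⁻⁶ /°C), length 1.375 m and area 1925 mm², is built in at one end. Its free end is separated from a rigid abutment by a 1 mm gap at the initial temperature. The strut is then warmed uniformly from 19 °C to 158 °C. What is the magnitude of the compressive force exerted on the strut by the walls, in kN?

Unrestrained expansion: δ_free = αΔT L = 19.6×10⁻⁶ × 139 × 1375 = 3.746 mm.
After closing the 1 mm clearance, 3.746 − 1 = 2.746 mm of expansion remains to be suppressed by the wall.
So σ = E(δ_free − g)/L = 100×10³ × 2.746/1375 = 199.7 MPa.
P = σA = 199.7 × 1925 = 384.4 kN.

P ≈ 384 kN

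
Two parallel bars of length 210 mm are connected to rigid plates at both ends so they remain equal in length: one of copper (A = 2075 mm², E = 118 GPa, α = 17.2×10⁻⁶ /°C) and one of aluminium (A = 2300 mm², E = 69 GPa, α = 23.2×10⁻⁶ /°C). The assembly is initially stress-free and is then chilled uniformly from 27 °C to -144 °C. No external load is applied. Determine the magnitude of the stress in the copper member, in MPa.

σ ≈ 47.6 MPa (compressive)

The aluminium has the larger α, so on cooling it would change length more than the copper if both were free. The rigid plates force a common final length, so the aluminium is put into tension and the copper into compression, with equal and opposite forces P (no external load).
Setting the final lengths equal and cancelling L: (α₁ − α₂)ΔT = P/(A₁E₁) + P/(A₂E₂).
|α₁ − α₂|·ΔT = 6×10⁻⁶ × 171 = 0.001026.
1/(A₁E₁) + 1/(A₂E₂) = 1/(2075×118×10³) + 1/(2300×69×10³) = 1.039×10⁻⁸ N⁻¹.
So P = 0.001026 / 1.039×10⁻⁸ = 98.79 kN.
σ_{copper} = P/A₁ = 98790/2075 = 47.61 MPa, compressive.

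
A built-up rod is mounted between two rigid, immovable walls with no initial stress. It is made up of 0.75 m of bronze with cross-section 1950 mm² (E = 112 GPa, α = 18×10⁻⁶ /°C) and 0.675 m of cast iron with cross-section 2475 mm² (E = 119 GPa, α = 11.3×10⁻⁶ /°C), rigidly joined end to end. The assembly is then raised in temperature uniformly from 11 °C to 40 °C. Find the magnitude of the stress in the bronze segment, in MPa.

With the walls removed the bar would change length by δ_free = Σ αᵢΔT Lᵢ = 18×10⁻⁶×29×750 + 11.3×10⁻⁶×29×675 = 0.6127 mm.
The rigid supports impose zero overall length change; the single axial force P common to all segments must satisfy P Σ Lᵢ/(AᵢEᵢ) = δ_free.
The series flexibility is Σ Lᵢ/(AᵢEᵢ) = 750/(1950×112×10³) + 675/(2475×119×10³) = 5.726×10⁻⁶ mm/N.
P = 0.6127 / 5.726×10⁻⁶ = 107000 N = 107 kN, compressive.
σ_{bronze} = P / A = 107000 / 1950 = 54.87 MPa.

σ ≈ 54.9 MPa (compressive)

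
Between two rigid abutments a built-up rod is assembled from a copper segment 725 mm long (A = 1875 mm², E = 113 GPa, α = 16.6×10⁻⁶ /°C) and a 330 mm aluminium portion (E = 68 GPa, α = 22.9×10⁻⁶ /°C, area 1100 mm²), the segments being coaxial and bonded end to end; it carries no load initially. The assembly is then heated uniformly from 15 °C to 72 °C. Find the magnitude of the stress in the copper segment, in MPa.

σ ≈ 76 MPa (compressive)

With the walls removed the bar would change length by δ_free = Σ αᵢΔT Lᵢ = 16.6×10⁻⁶×57×725 + 22.9×10⁻⁶×57×330 = 1.117 mm.
The walls prevent any net length change, so an axial force P (same in every segment) develops. Compatibility: P · Σ Lᵢ/(AᵢEᵢ) = δ_free.
Σ Lᵢ/(AᵢEᵢ) = 725/(1875×113×10³) + 330/(1100×68×10³) = 7.834×10⁻⁶ mm/N.
So P = 1.117 / 7.834×10⁻⁶ = 142.6 kN, compressive.
σ_{copper} = P / A = 142600 / 1875 = 76.03 MPa.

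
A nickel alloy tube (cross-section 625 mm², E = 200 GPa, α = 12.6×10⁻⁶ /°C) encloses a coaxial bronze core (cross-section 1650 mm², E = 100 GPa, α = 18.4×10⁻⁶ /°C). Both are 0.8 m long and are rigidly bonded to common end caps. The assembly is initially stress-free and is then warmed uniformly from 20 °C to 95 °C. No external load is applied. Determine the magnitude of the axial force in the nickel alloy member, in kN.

Both members must finish at the same length. With the larger α, the bronze tends to over-expand; the plates restrain it, putting the bronze in compression and the nickel alloy in tension. With no external load the two internal forces are equal and opposite, magnitude P.
Equating the net (thermal + elastic) strains gives |α₁ − α₂|·ΔT = P·[1/(A₁E₁) + 1/(A₂E₂)].
|α₁ − α₂|·ΔT = 5.8×10⁻⁶ × 75 = 0.000435.
1/(A₁E₁) + 1/(A₂E₂) = 1/(625×200×10³) + 1/(1650×100×10³) = 1.406×10⁻⁸ N⁻¹.
P = 0.000435 / 1.406×10⁻⁸ = 30940 N = 30.94 kN.

P ≈ 30.9 kN (tensile in the nickel alloy)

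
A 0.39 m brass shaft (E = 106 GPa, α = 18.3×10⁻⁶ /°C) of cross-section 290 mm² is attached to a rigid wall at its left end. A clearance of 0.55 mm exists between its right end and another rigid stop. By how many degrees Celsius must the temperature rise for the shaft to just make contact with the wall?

The gap closes when αΔT L = 0.55 mm, since the shaft is still unstressed at that instant.
ΔT = 0.55 / (18.3×10⁻⁶ × 390) = 77.06 °C.

ΔT ≈ 77.1 °C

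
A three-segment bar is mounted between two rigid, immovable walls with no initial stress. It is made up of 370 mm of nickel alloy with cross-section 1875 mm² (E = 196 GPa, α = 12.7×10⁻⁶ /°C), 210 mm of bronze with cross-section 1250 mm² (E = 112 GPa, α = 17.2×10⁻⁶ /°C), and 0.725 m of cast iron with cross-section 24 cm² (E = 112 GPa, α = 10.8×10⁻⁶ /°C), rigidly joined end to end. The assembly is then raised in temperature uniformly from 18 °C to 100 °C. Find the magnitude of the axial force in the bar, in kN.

With the walls removed the bar would change length by δ_free = Σ αᵢΔT Lᵢ = 12.7×10⁻⁶×82×370 + 17.2×10⁻⁶×82×210 + 10.8×10⁻⁶×82×725 = 1.324 mm.
The rigid supports impose zero overall length change; the single axial force P common to all segments must satisfy P Σ Lᵢ/(AᵢEᵢ) = δ_free.
The series flexibility is Σ Lᵢ/(AᵢEᵢ) = 370/(1875×196×10³) + 210/(1250×112×10³) + 725/(2400×112×10³) = 5.204×10⁻⁶ mm/N.
P = 1.324 / 5.204×10⁻⁶ = 254300 N = 254.3 kN, compressive.

P ≈ 254 kN (compressive)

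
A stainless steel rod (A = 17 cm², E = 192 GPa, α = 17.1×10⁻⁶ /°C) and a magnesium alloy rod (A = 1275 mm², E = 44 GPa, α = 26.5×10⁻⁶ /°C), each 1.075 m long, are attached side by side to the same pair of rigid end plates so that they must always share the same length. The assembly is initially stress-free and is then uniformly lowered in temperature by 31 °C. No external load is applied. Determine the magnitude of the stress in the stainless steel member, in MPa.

Equilibrium of a rigid end plate with no external load gives equal and opposite internal forces ±P in the two members. Since α_{magnesium alloy} > α_{stainless steel}, cooling drives the magnesium alloy into tension and the stainless steel into compression.
Setting the final lengths equal and cancelling L: (α₁ − α₂)ΔT = P/(A₁E₁) + P/(A₂E₂).
|α₁ − α₂|·ΔT = 9.4×10⁻⁶ × 31 = 0.0002914.
1/(A₁E₁) + 1/(A₂E₂) = 1/(1700×192×10³) + 1/(1275×44×10³) = 2.089×10⁻⁸ N⁻¹.
So P = 0.0002914 / 2.089×10⁻⁸ = 13.95 kN.
σ_{stainless steel} = P/A₁ = 13950/1700 = 8.206 MPa, compressive.

σ ≈ 8.21 MPa (compressive)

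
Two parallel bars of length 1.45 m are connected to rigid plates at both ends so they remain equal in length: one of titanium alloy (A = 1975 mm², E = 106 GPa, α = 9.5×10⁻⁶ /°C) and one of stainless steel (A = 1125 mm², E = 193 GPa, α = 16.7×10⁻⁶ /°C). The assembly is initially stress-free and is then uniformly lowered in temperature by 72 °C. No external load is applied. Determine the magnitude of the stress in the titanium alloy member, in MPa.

Both members must finish at the same length. With the larger α, the stainless steel tends to over-contract; the plates restrain it, putting the stainless steel in tension and the titanium alloy in compression. With no external load the two internal forces are equal and opposite, magnitude P.
Equating the net (thermal + elastic) strains gives |α₁ − α₂|·ΔT = P·[1/(A₁E₁) + 1/(A₂E₂)].
|α₁ − α₂|·ΔT = 7.2×10⁻⁶ × 72 = 0.0005184.
1/(A₁E₁) + 1/(A₂E₂) = 1/(1975×106×10³) + 1/(1125×193×10³) = 9.382×10⁻⁹ N⁻¹.
P = 0.0005184 / 9.382×10⁻⁹ = 55250 N = 55.25 kN.
σ_{titanium alloy} = P/A₁ = 55250/1975 = 27.98 MPa, compressive.

σ ≈ 28 MPa (compressive)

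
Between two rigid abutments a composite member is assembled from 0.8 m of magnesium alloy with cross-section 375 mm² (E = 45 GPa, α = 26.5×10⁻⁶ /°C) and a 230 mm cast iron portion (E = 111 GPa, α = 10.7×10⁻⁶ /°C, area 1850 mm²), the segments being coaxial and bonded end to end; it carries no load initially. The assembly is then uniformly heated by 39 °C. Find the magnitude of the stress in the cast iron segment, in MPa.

σ ≈ 10.3 MPa (compressive)

Free thermal expansion of the whole bar: Σ αᵢΔT Lᵢ = 26.5×10⁻⁶×39×800 + 10.7×10⁻⁶×39×230 = 0.9228 mm.
Since the ends are fixed, an axial force P builds up, equal in every segment, with P · Σ Lᵢ/(AᵢEᵢ) = δ_free.
The series flexibility is Σ Lᵢ/(AᵢEᵢ) = 800/(375×45×10³) + 230/(1850×111×10³) = 4.853×10⁻⁵ mm/N.
Hence P = δ_free / Σ(L/AE) = 0.9228/4.853×10⁻⁵ = 19.02 kN (compressive).
σ_{cast iron} = P / A = 19020 / 1850 = 10.28 MPa.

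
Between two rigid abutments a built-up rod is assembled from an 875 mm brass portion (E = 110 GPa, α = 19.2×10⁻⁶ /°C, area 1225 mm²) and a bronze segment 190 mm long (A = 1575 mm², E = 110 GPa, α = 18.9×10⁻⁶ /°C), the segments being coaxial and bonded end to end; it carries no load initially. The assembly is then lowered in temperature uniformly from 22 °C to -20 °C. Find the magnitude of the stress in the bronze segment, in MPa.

If the supports were absent, the total length change would be Σ αᵢΔT Lᵢ = 19.2×10⁻⁶×42×875 + 18.9×10⁻⁶×42×190 = 0.8564 mm.
The rigid supports impose zero overall length change; the single axial force P common to all segments must satisfy P Σ Lᵢ/(AᵢEᵢ) = δ_free.
Σ Lᵢ/(AᵢEᵢ) = 875/(1225×110×10³) + 190/(1575×110×10³) = 7.59×10⁻⁶ mm/N.
So P = 0.8564 / 7.59×10⁻⁶ = 112.8 kN, tensile.
σ_{bronze} = P / A = 112800 / 1575 = 71.64 MPa.

σ ≈ 71.6 MPa (tensile)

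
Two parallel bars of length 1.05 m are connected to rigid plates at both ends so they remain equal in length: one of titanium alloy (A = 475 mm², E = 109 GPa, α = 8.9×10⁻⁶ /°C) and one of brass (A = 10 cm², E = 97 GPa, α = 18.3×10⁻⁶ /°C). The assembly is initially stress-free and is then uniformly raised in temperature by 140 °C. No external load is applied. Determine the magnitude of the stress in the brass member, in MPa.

σ ≈ 44.4 MPa (compressive)

Both members must finish at the same length. With the larger α, the brass tends to over-expand; the plates restrain it, putting the brass in compression and the titanium alloy in tension. With no external load the two internal forces are equal and opposite, magnitude P.
Setting the final lengths equal and cancelling L: (α₁ − α₂)ΔT = P/(A₁E₁) + P/(A₂E₂).
|α₁ − α₂|·ΔT = 9.4×10⁻⁶ × 140 = 0.001316.
1/(A₁E₁) + 1/(A₂E₂) = 1/(475×109×10³) + 1/(1000×97×10³) = 2.962×10⁻⁸ N⁻¹.
So P = 0.001316 / 2.962×10⁻⁸ = 44.42 kN.
σ_{brass} = P/A₂ = 44420/1000 = 44.42 MPa, compressive.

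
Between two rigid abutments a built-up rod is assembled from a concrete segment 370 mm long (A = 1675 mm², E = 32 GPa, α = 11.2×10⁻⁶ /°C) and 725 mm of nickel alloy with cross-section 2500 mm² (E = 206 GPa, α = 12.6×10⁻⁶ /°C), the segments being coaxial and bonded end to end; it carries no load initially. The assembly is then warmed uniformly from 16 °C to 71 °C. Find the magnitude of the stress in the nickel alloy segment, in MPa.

Free thermal expansion of the whole bar: Σ αᵢΔT Lᵢ = 11.2×10⁻⁶×55×370 + 12.6×10⁻⁶×55×725 = 0.7303 mm.
The walls prevent any net length change, so an axial force P (same in every segment) develops. Compatibility: P · Σ Lᵢ/(AᵢEᵢ) = δ_free.
The series flexibility is Σ Lᵢ/(AᵢEᵢ) = 370/(1675×32×10³) + 725/(2500×206×10³) = 8.311×10⁻⁶ mm/N.
Hence P = δ_free / Σ(L/AE) = 0.7303/8.311×10⁻⁶ = 87.88 kN (compressive).
σ_{nickel alloy} = P / A = 87880 / 2500 = 35.15 MPa.

σ ≈ 35.2 MPa (compressive)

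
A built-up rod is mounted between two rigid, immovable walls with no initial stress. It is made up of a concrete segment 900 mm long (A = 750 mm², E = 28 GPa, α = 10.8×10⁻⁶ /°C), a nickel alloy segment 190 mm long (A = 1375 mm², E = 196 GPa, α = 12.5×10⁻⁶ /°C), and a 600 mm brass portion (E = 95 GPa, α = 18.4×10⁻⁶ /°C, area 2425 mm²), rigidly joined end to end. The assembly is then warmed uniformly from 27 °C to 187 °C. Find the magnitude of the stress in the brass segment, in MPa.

Free thermal expansion of the whole bar: Σ αᵢΔT Lᵢ = 10.8×10⁻⁶×160×900 + 12.5×10⁻⁶×160×190 + 18.4×10⁻⁶×160×600 = 3.702 mm.
The walls prevent any net length change, so an axial force P (same in every segment) develops. Compatibility: P · Σ Lᵢ/(AᵢEᵢ) = δ_free.
The series flexibility is Σ Lᵢ/(AᵢEᵢ) = 900/(750×28×10³) + 190/(1375×196×10³) + 600/(2425×95×10³) = 4.617×10⁻⁵ mm/N.
Hence P = δ_free / Σ(L/AE) = 3.702/4.617×10⁻⁵ = 80.18 kN (compressive).
σ_{brass} = P / A = 80180 / 2425 = 33.06 MPa.

σ ≈ 33.1 MPa (compressive)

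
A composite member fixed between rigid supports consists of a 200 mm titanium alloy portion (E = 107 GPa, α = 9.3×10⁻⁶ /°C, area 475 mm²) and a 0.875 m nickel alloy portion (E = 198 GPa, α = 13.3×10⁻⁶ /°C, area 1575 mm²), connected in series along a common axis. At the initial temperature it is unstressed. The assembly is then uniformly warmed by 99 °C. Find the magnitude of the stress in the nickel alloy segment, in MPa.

Free thermal expansion of the whole bar: Σ αᵢΔT Lᵢ = 9.3×10⁻⁶×99×200 + 13.3×10⁻⁶×99×875 = 1.336 mm.
The walls prevent any net length change, so an axial force P (same in every segment) develops. Compatibility: P · Σ Lᵢ/(AᵢEᵢ) = δ_free.
Σ Lᵢ/(AᵢEᵢ) = 200/(475×107×10³) + 875/(1575×198×10³) = 6.741×10⁻⁶ mm/N.
Hence P = δ_free / Σ(L/AE) = 1.336/6.741×10⁻⁶ = 198.2 kN (compressive).
σ_{nickel alloy} = P / A = 198200 / 1575 = 125.9 MPa.

σ ≈ 126 MPa (compressive)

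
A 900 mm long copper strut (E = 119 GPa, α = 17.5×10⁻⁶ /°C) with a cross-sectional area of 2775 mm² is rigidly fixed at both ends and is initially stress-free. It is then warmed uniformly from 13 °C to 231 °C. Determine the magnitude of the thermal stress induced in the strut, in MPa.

σ ≈ 454 MPa (compressive)

The supports are rigid, so the total axial strain is zero. The restrained thermal strain is ε = αΔT = 17.5×10⁻⁶ × 218 = 3815×10⁻⁶.
The stress required to suppress this strain is σ = Eε = 119×10³ × 3815×10⁻⁶ = 454 MPa, compressive since the strut is trying to expand.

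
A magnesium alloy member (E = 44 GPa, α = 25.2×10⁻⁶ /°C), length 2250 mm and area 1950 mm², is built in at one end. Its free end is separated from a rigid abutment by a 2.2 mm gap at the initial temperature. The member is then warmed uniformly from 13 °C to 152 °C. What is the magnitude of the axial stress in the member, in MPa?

If the wall were absent the member would grow by αΔT L = 25.2×10⁻⁶ × 139 × 2250 = 7.881 mm.
After closing the 2.2 mm clearance, 7.881 − 2.2 = 5.681 mm of expansion remains to be suppressed by the wall.
So σ = E(δ_free − g)/L = 44×10³ × 5.681/2250 = 111.1 MPa.

σ ≈ 111 MPa (compressive)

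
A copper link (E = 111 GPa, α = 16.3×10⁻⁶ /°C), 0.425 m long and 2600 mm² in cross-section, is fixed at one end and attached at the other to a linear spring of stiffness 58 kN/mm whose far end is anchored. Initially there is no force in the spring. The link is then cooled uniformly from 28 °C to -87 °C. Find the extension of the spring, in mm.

δ ≈ 0.734 mm

If the spring were absent the link would shorten by αΔT L = 16.3×10⁻⁶ × 115 × 425 = 0.7967 mm.
Let P be the tensile force in the spring. The link extends elastically by PL/(AE) and the spring stretches by P/k; together these equal δ_free.
So P = δ_free / [L/(AE) + 1/k] = 0.7967 / [ 425/(2600×111×10³) + 1/(58×10³) ].
P = 0.7967 / 1.871×10⁻⁵ = 42570 N.
Spring extension = P/k = 42570/(58×10³) = 0.734 mm.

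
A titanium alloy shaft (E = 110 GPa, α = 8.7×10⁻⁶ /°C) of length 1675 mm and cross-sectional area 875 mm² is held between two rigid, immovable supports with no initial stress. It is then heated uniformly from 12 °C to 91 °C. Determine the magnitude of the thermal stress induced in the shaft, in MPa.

σ ≈ 75.6 MPa (compressive)

The supports are rigid, so the total axial strain is zero. The restrained thermal strain is ε = αΔT = 8.7×10⁻⁶ × 79 = 687.3×10⁻⁶.
Hence σ = E·αΔT = 110×10³ × 687.3×10⁻⁶ = 75.6 MPa, compressive.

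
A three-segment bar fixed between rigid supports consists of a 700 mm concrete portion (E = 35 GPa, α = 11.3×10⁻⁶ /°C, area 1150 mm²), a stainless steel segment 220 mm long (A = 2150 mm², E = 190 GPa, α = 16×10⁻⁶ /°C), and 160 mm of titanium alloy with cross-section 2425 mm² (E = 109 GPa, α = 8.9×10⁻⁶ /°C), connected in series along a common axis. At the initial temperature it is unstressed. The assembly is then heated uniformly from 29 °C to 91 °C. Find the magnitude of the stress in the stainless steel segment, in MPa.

σ ≈ 20 MPa (compressive)

If the supports were absent, the total length change would be Σ αᵢΔT Lᵢ = 11.3×10⁻⁶×62×700 + 16×10⁻⁶×62×220 + 8.9×10⁻⁶×62×160 = 0.7969 mm.
Since the ends are fixed, an axial force P builds up, equal in every segment, with P · Σ Lᵢ/(AᵢEᵢ) = δ_free.
Σ Lᵢ/(AᵢEᵢ) = 700/(1150×35×10³) + 220/(2150×190×10³) + 160/(2425×109×10³) = 1.854×10⁻⁵ mm/N.
P = 0.7969 / 1.854×10⁻⁵ = 43000 N = 43 kN, compressive.
σ_{stainless steel} = P / A = 43000 / 2150 = 20 MPa.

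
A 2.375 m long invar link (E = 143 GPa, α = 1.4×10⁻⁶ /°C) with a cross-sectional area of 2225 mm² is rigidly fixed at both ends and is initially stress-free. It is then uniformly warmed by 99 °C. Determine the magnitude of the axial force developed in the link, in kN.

P ≈ 44.1 kN (compressive)

The ends cannot move, so σ = EαΔT = 143×10³ × 1.4×10⁻⁶ × 99 = 19.82 MPa.
Axial force P = σA = 19.82 × 2225 = 44100 N = 44.1 kN, compressive.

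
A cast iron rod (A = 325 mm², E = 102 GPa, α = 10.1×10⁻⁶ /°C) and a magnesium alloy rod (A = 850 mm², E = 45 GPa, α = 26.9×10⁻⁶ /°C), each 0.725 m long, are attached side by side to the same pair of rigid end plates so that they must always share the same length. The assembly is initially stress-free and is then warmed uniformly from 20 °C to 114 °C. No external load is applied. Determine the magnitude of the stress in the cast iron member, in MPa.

Both members must finish at the same length. With the larger α, the magnesium alloy tends to over-expand; the plates restrain it, putting the magnesium alloy in compression and the cast iron in tension. With no external load the two internal forces are equal and opposite, magnitude P.
Setting the final lengths equal and cancelling L: (α₁ − α₂)ΔT = P/(A₁E₁) + P/(A₂E₂).
|α₁ − α₂|·ΔT = 16.8×10⁻⁶ × 94 = 0.001579.
1/(A₁E₁) + 1/(A₂E₂) = 1/(325×102×10³) + 1/(850×45×10³) = 5.631×10⁻⁸ N⁻¹.
So P = 0.001579 / 5.631×10⁻⁸ = 28.04 kN.
σ_{cast iron} = P/A₁ = 28040/325 = 86.29 MPa, tensile.

σ ≈ 86.3 MPa (tensile)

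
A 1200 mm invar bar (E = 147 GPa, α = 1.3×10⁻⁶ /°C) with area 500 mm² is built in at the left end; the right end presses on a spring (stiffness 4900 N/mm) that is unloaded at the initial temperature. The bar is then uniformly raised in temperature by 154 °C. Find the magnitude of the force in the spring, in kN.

P ≈ 1.09 kN

Free thermal expansion: δ_free = αΔT L = 1.3×10⁻⁶ × 154 × 1200 = 0.2402 mm.
With a force P in the spring, the elastic change of the bar is PL/(AE) and that of the spring is P/k; compatibility requires their sum to equal δ_free.
So P = δ_free / [L/(AE) + 1/k] = 0.2402 / [ 1200/(500×147×10³) + 1/(4900) ].
P = 0.2402 / 0.0002204 = 1090 N.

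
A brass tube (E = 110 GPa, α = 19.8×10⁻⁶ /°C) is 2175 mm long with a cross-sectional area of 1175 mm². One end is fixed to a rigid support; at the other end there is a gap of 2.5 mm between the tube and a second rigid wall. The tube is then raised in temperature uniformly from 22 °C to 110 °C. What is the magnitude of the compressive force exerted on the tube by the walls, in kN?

If the wall were absent the tube would grow by αΔT L = 19.8×10⁻⁶ × 88 × 2175 = 3.79 mm.
After closing the 2.5 mm clearance, 3.79 − 2.5 = 1.29 mm of expansion remains to be suppressed by the wall.
So σ = E(δ_free − g)/L = 110×10³ × 1.29/2175 = 65.23 MPa.
P = σA = 65.23 × 1175 = 76.64 kN.

P ≈ 76.6 kN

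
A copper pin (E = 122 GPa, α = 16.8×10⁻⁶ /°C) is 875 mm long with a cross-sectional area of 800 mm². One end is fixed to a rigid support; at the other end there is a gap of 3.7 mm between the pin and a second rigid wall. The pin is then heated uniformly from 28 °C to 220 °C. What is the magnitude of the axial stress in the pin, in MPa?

σ ≈ 0 MPa

Unrestrained expansion: δ_free = αΔT L = 16.8×10⁻⁶ × 192 × 875 = 2.822 mm.
This is smaller than the 3.7 mm clearance, so the pin expands freely without reaching the stop — the stress is zero.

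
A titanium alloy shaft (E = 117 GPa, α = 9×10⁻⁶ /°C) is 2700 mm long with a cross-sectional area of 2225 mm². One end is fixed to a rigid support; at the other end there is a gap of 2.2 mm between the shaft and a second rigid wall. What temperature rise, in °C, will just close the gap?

ΔT ≈ 90.5 °C

Contact occurs when the free expansion equals the gap: αΔT L = 2.2 mm.
ΔT = 2.2 / (9×10⁻⁶ × 2700) = 90.53 °C.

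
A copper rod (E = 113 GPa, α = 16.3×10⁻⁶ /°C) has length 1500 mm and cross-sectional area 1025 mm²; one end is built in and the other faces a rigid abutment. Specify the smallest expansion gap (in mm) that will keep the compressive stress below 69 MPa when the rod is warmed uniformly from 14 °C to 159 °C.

g ≈ 2.63 mm

Free expansion if unrestrained: δ_free = αΔT L = 16.3×10⁻⁶ × 145 × 1500 = 3.545 mm.
A stress of 69 MPa corresponds to the wall pushing the rod back by σL/E = 69×1500/(113×10³) = 0.9159 mm.
So the gap has to take up the difference, g_min = δ_free − σL/E = 3.545 − 0.9159 = 2.629 mm.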